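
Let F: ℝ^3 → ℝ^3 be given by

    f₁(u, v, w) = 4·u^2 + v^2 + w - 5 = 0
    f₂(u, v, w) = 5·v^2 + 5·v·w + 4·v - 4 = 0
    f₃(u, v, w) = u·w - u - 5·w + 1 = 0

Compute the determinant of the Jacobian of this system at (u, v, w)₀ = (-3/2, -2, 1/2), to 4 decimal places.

J = [[8·u, 2·v, 1], [0, 10·v + 5·w + 4, 5·v], [w - 1, 0, u - 5]].
At the point, J = [[-12.0000, -4.0000, 1.0000], [0.0000, -13.5000, -10.0000], [-0.5000, 0.0000, -6.5000]].
det J = -1079.7500.

-1079.7500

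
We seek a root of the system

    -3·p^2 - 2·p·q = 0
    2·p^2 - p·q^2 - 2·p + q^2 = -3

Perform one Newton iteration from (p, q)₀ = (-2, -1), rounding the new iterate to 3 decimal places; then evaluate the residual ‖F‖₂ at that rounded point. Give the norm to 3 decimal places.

12.138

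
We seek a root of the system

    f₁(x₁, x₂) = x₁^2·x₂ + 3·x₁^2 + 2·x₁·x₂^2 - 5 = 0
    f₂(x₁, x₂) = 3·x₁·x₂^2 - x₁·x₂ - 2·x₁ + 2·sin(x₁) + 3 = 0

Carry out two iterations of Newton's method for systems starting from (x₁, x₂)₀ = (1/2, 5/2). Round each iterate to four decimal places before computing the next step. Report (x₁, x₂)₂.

(1.6459, -0.3161)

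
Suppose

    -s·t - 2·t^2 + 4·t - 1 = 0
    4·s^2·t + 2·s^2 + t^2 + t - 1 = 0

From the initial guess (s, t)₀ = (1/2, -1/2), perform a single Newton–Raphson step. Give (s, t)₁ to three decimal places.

(-6.750, 0.750)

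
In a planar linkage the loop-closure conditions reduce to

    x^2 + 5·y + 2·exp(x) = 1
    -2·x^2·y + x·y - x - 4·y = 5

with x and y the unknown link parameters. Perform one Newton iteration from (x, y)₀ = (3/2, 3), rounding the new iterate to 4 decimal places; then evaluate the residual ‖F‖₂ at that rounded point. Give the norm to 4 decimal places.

3933.9074

At (3/2, 3): F = (25.213378, -27.5000).
Jacobian J = [[2·x + 2·exp(x), 5], [-4·x·y + y - 1, -2·x^2 + x - 4]].
At the point, J = [[11.963378, 5.0000], [-16.0000, -7.0000]] (det J = -3.743647).
Solving J·Δ = −F gives Δ = (-10.4160, 19.8793).
Then the next iterate is (x, y)₁ = (-8.9160, 22.8793).
Re-evaluating at (-8.9160, 22.8793): F = (192.891824, -3929.175508), so ‖F‖₂ = 3933.9074.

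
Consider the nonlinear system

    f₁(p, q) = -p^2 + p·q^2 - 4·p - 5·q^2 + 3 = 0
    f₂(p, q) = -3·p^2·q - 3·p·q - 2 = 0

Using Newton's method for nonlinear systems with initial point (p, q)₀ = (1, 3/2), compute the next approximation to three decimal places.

(0.527, 0.731)

At (1, 3/2): F = (-11.000, -11.000).
Jacobian J = [[-2·p + q^2 - 4, 2·p·q - 10·q], [-6·p·q - 3·q, -3·p^2 - 3·p]].
At the point, J = [[-3.750, -12.000], [-13.500, -6.000]] (det J = -139.500).
Solving J·Δ = −F gives Δ = (-0.473, -0.769).
Then the next iterate is (p, q)₁ = (0.527, 0.731).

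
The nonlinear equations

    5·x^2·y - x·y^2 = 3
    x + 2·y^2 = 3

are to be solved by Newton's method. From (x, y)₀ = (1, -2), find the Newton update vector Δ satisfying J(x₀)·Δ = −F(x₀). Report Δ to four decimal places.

(-0.4481, 0.6940)

At (1, -2): F = (-17.0000, 6.0000).
Jacobian J = [[10·x·y - y^2, 5·x^2 - 2·x·y], [1, 4·y]].
At the point, J = [[-24.0000, 9.0000], [1.0000, -8.0000]] (det J = 183.0000).
Solving J·Δ = −F gives Δ = (-0.4481, 0.6940).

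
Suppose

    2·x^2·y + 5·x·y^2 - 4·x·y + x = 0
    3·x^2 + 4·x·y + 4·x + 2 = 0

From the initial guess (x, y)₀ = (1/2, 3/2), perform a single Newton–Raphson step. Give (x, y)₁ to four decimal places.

At (1/2, 3/2): F = (3.8750, 7.7500).
Jacobian J = [[4·x·y + 5·y^2 - 4·y + 1, 2·x^2 + 10·x·y - 4·x], [6·x + 4·y + 4, 4·x]].
At the point, J = [[9.2500, 6.0000], [13.0000, 2.0000]] (det J = -59.5000).
Solving J·Δ = −F gives Δ = (-0.6513, 0.3582).
Then the next iterate is (x, y)₁ = (-0.1513, 1.8582).

(-0.1513, 1.8582)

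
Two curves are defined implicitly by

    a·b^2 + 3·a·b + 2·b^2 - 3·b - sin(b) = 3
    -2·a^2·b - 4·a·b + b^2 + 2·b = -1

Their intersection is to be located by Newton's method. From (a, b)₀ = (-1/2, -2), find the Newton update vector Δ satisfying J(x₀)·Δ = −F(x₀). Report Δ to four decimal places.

At (-1/2, -2): F = (12.909297, -2.0000).
Jacobian J = [[b^2 + 3·b, 2·a·b + 3·a + 4·b - cos(b) - 3], [-4·a·b - 4·b, -2·a^2 - 4·a + 2·b + 2]].
At the point, J = [[-2.0000, -10.083853], [4.0000, -0.5000]] (det J = 41.335413).
Solving J·Δ = −F gives Δ = (0.6441, 1.1525).

(0.6441, 1.1525)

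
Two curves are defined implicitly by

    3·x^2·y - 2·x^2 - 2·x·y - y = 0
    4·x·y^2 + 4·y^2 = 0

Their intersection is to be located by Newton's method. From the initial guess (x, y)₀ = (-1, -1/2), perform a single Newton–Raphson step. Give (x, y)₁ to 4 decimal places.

(-1.0000, 0.5000)

At (-1, -1/2): F = (-4.0000, 0.0000).
Jacobian J = [[6·x·y - 4·x - 2·y, 3·x^2 - 2·x - 1], [4·y^2, 8·x·y + 8·y]].
At the point, J = [[8.0000, 4.0000], [1.0000, 0.0000]] (det J = -4.0000).
Solving J·Δ = −F gives Δ = (0.0000, 1.0000).
Then the next iterate is (x, y)₁ = (-1.0000, 0.5000).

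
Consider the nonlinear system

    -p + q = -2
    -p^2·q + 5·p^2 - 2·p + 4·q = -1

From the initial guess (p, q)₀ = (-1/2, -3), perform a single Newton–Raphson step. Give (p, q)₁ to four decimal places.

At (-1/2, -3): F = (-0.5000, -8.0000).
Jacobian J = [[-1, 1], [-2·p·q + 10·p - 2, -p^2 + 4]].
At the point, J = [[-1.0000, 1.0000], [-10.0000, 3.7500]] (det J = 6.2500).
Solving J·Δ = −F gives Δ = (-0.9800, -0.4800).
Then the next iterate is (p, q)₁ = (-1.4800, -3.4800).

(-1.4800, -3.4800)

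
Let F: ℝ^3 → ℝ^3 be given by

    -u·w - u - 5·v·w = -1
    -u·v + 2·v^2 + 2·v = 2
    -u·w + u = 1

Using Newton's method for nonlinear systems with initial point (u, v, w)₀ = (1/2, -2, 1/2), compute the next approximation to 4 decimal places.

(1.9043, -1.1064, 0.4043)

At (1/2, -2, 1/2): F = (5.2500, 3.0000, -0.7500).
Jacobian J = [[-w - 1, -5·w, -u - 5·v], [-v, -u + 4·v + 2, 0], [-w + 1, 0, -u]].
At the point, J = [[-1.5000, -2.5000, 9.5000], [2.0000, -6.5000, 0.0000], [0.5000, 0.0000, -0.5000]] (det J = 23.5000).
Solving J·Δ = −F gives Δ = (1.4043, 0.8936, -0.0957).
Then the next iterate is (u, v, w)₁ = (1.9043, -1.1064, 0.4043).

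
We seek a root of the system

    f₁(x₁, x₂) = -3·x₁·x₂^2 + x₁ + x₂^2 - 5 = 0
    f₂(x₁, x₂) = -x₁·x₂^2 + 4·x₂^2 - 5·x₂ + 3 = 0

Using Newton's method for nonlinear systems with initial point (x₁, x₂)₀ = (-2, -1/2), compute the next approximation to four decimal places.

At (-2, -1/2): F = (-5.2500, 7.0000).
Jacobian J = [[-3·x₂^2 + 1, -6·x₁·x₂ + 2·x₂], [-x₂^2, -2·x₁·x₂ + 8·x₂ - 5]].
At the point, J = [[0.2500, -7.0000], [-0.2500, -11.0000]] (det J = -4.5000).
Solving J·Δ = −F gives Δ = (23.7222, 0.0972).
Then the next iterate is (x₁, x₂)₁ = (21.7222, -0.4028).

(21.7222, -0.4028)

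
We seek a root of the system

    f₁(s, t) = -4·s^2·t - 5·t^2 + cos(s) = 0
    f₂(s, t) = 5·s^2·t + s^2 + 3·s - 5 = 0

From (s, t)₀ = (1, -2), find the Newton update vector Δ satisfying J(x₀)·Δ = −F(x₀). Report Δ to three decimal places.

(-0.376, 1.072)

At (1, -2): F = (-11.45970, -11.000).
Jacobian J = [[-8·s·t - sin(s), -4·s^2 - 10·t], [10·s·t + 2·s + 3, 5·s^2]].
At the point, J = [[15.15853, 16.000], [-15.000, 5.000]] (det J = 315.79265).
Solving J·Δ = −F gives Δ = (-0.376, 1.072).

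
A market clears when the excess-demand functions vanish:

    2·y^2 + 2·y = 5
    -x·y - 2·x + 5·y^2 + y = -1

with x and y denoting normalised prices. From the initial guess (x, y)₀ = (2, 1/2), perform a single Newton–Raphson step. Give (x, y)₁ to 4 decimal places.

(2.5000, 1.3750)

At (2, 1/2): F = (-3.5000, -2.2500).
Jacobian J = [[0, 4·y + 2], [-y - 2, -x + 10·y + 1]].
At the point, J = [[0.0000, 4.0000], [-2.5000, 4.0000]] (det J = 10.0000).
Solving J·Δ = −F gives Δ = (0.5000, 0.8750).
Then the next iterate is (x, y)₁ = (2.5000, 1.3750).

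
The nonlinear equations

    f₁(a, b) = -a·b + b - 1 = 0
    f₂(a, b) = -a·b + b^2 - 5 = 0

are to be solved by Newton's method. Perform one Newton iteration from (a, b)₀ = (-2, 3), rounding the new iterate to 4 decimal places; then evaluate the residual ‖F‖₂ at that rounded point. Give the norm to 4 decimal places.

1.3998

At (-2, 3): F = (8.0000, 10.0000).
Jacobian J = [[-b, -a + 1], [-b, -a + 2·b]].
At the point, J = [[-3.0000, 3.0000], [-3.0000, 8.0000]] (det J = -15.0000).
Solving J·Δ = −F gives Δ = (2.2667, -0.4000).
Then the next iterate is (a, b)₁ = (0.2667, 2.6000).
Re-evaluating at (0.2667, 2.6000): F = (0.906580, 1.066580), so ‖F‖₂ = 1.3998.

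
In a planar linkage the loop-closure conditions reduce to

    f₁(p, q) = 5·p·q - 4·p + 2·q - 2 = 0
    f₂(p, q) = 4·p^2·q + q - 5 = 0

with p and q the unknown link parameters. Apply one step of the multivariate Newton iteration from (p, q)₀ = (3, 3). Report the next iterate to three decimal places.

(2.470, 1.166)

At (3, 3): F = (37.000, 106.000).
Jacobian J = [[5·q - 4, 5·p + 2], [8·p·q, 4·p^2 + 1]].
At the point, J = [[11.000, 17.000], [72.000, 37.000]] (det J = -817.000).
Solving J·Δ = −F gives Δ = (-0.530, -1.834).
Then the next iterate is (p, q)₁ = (2.470, 1.166).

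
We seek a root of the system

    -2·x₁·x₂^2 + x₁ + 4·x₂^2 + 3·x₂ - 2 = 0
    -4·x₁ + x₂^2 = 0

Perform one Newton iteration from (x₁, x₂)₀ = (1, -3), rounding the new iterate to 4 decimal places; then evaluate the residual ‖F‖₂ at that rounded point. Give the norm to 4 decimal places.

At (1, -3): F = (8.0000, 5.0000).
Jacobian J = [[-2·x₂^2 + 1, -4·x₁·x₂ + 8·x₂ + 3], [-4, 2·x₂]].
At the point, J = [[-17.0000, -9.0000], [-4.0000, -6.0000]] (det J = 66.0000).
Solving J·Δ = −F gives Δ = (0.0455, 0.8030).
Then the next iterate is (x₁, x₂)₁ = (1.0455, -2.1970).
Re-evaluating at (1.0455, -2.1970): F = (1.668878, 0.644809), so ‖F‖₂ = 1.7891.

1.7891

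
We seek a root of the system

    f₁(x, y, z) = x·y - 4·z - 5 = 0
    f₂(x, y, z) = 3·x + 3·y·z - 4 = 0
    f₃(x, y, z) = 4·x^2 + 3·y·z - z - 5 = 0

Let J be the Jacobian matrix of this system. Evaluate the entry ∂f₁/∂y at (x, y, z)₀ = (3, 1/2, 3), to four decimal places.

3.0000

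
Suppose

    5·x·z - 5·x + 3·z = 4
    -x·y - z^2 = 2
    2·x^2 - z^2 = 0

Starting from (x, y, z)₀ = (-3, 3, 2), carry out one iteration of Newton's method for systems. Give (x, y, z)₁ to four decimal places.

At (-3, 3, 2): F = (-13.0000, 3.0000, 14.0000).
Jacobian J = [[5·z - 5, 0, 5·x + 3], [-y, -x, -2·z], [4·x, 0, -2·z]].
At the point, J = [[5.0000, 0.0000, -12.0000], [-3.0000, 3.0000, -4.0000], [-12.0000, 0.0000, -4.0000]] (det J = -492.0000).
Solving J·Δ = −F gives Δ = (1.3415, -0.3577, -0.5244).
Then the next iterate is (x, y, z)₁ = (-1.6585, 2.6423, 1.4756).

(-1.6585, 2.6423, 1.4756)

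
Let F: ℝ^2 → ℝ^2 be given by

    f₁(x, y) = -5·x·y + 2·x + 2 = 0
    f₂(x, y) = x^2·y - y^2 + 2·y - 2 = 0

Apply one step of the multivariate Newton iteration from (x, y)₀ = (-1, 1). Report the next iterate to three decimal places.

At (-1, 1): F = (5.000, 0.000).
Jacobian J = [[-5·y + 2, -5·x], [2·x·y, x^2 - 2·y + 2]].
At the point, J = [[-3.000, 5.000], [-2.000, 1.000]] (det J = 7.000).
Solving J·Δ = −F gives Δ = (-0.714, -1.429).
Then the next iterate is (x, y)₁ = (-1.714, -0.429).

(-1.714, -0.429)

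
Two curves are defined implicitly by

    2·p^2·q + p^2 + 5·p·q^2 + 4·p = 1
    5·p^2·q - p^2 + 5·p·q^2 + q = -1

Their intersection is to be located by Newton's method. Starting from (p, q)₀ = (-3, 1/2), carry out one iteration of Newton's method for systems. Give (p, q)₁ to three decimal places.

(-2.973, 0.144)

At (-3, 1/2): F = (1.250, 11.250).
Jacobian J = [[4·p·q + 2·p + 5·q^2 + 4, 2·p^2 + 10·p·q], [10·p·q - 2·p + 5·q^2, 5·p^2 + 10·p·q + 1]].
At the point, J = [[-6.750, 3.000], [-7.750, 31.000]] (det J = -186.000).
Solving J·Δ = −F gives Δ = (0.027, -0.356).
Then the next iterate is (p, q)₁ = (-2.973, 0.144).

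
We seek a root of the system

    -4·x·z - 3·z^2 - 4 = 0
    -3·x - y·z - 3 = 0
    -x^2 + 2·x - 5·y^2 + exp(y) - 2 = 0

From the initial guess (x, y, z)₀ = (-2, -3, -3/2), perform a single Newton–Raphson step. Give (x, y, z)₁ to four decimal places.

At (-2, -3, -3/2): F = (-22.7500, -1.5000, -54.950213).
Jacobian J = [[-4·z, 0, -4·x - 6·z], [-3, -z, -y], [-2·x + 2, -10·y + exp(y), 0]].
At the point, J = [[6.0000, 0.0000, 17.0000], [-3.0000, 1.5000, 3.0000], [6.0000, 30.049787, 0.0000]] (det J = -2226.435308).
Solving J·Δ = −F gives Δ = (1.2063, 1.5878, 0.9125).
Then the next iterate is (x, y, z)₁ = (-0.7937, -1.4122, -0.5875).

(-0.7937, -1.4122, -0.5875)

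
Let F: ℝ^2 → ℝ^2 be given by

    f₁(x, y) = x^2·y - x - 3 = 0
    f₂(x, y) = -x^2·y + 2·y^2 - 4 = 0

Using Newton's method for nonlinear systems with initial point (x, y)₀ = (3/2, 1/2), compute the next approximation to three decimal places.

(-1.962, 2.769)

At (3/2, 1/2): F = (-3.375, -4.625).
Jacobian J = [[2·x·y - 1, x^2], [-2·x·y, -x^2 + 4·y]].
At the point, J = [[0.500, 2.250], [-1.500, -0.250]] (det J = 3.250).
Solving J·Δ = −F gives Δ = (-3.462, 2.269).
Then the next iterate is (x, y)₁ = (-1.962, 2.769).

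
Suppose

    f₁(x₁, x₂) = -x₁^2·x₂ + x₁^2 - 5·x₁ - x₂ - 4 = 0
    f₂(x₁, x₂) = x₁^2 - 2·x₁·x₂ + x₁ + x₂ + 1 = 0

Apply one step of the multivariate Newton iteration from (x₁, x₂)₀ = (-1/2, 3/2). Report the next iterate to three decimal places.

(-0.623, -0.559)

At (-1/2, 3/2): F = (-3.125, 3.750).
Jacobian J = [[-2·x₁·x₂ + 2·x₁ - 5, -x₁^2 - 1], [2·x₁ - 2·x₂ + 1, -2·x₁ + 1]].
At the point, J = [[-4.500, -1.250], [-3.000, 2.000]] (det J = -12.750).
Solving J·Δ = −F gives Δ = (-0.123, -2.059).
Then the next iterate is (x₁, x₂)₁ = (-0.623, -0.559).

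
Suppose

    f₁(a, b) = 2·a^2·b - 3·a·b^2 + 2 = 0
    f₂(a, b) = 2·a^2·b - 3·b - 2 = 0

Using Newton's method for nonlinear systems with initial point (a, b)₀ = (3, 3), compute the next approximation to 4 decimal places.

(2.1803, 2.1006)

At (3, 3): F = (-25.0000, 43.0000).
Jacobian J = [[4·a·b - 3·b^2, 2·a^2 - 6·a·b], [4·a·b, 2·a^2 - 3]].
At the point, J = [[9.0000, -36.0000], [36.0000, 15.0000]] (det J = 1431.0000).
Solving J·Δ = −F gives Δ = (-0.8197, -0.8994).
Then the next iterate is (a, b)₁ = (2.1803, 2.1006).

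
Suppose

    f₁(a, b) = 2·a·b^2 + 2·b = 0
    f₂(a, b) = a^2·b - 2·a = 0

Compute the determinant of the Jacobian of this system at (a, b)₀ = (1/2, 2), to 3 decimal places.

J = [[2·b^2, 4·a·b + 2], [2·a·b - 2, a^2]].
At the point, J = [[8.000, 6.000], [0.000, 0.250]].
det J = 2.000.

2.000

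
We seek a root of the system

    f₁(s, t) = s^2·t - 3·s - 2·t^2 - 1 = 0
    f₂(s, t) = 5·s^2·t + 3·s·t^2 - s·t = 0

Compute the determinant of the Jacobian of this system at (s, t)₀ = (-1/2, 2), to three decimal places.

21.250

J = [[2·s·t - 3, s^2 - 4·t], [10·s·t + 3·t^2 - t, 5·s^2 + 6·s·t - s]].
At the point, J = [[-5.000, -7.750], [0.000, -4.250]].
det J = 21.250.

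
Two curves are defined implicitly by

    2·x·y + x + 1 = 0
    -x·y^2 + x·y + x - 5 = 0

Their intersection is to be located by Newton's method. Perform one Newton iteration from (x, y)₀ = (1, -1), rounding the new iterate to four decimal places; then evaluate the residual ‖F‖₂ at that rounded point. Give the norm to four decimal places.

290.2413

At (1, -1): F = (0.0000, -6.0000).
Jacobian J = [[2·y + 1, 2·x], [-y^2 + y + 1, -2·x·y + x]].
At the point, J = [[-1.0000, 2.0000], [-1.0000, 3.0000]] (det J = -1.0000).
Solving J·Δ = −F gives Δ = (12.0000, 6.0000).
Then the next iterate is (x, y)₁ = (13.0000, 5.0000).
Re-evaluating at (13.0000, 5.0000): F = (144.0000, -252.0000), so ‖F‖₂ = 290.2413.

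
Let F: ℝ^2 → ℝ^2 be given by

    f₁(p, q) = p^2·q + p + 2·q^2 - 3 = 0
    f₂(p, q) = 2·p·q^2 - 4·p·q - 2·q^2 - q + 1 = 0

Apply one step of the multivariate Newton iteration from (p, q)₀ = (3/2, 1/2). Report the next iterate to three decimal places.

At (3/2, 1/2): F = (0.125, -2.250).
Jacobian J = [[2·p·q + 1, p^2 + 4·q], [2·q^2 - 4·q, 4·p·q - 4·p - 4·q - 1]].
At the point, J = [[2.500, 4.250], [-1.500, -6.000]] (det J = -8.625).
Solving J·Δ = −F gives Δ = (1.022, -0.630).
Then the next iterate is (p, q)₁ = (2.522, -0.130).

(2.522, -0.130)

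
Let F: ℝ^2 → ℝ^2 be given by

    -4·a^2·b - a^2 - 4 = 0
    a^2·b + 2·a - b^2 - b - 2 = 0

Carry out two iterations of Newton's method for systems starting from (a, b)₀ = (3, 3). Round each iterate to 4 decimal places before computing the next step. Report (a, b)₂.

At (3, 3): F = (-121.0000, 19.0000).
Jacobian J = [[-8·a·b - 2·a, -4·a^2], [2·a·b + 2, a^2 - 2·b - 1]].
At the point, J = [[-78.0000, -36.0000], [20.0000, 2.0000]] (det J = 564.0000).
Solving J·Δ = −F gives Δ = (-0.7837, -1.6631).
Then the next iterate is (a, b)₁ = (2.2163, 1.3369).
Round to (2.2163, 1.3369) and repeat: F = (-35.179320, 5.875232), J = [[-28.136372, -19.647943], [7.925943, 1.238186]].
Δ = (-0.5946, -0.9390), so (a, b)₂ = (1.6217, 0.3979).

(1.6217, 0.3979)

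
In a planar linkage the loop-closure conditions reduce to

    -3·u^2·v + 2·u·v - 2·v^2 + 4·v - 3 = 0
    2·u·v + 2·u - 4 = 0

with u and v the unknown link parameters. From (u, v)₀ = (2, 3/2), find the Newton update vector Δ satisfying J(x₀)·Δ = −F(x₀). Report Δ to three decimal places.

(0.600, -2.250)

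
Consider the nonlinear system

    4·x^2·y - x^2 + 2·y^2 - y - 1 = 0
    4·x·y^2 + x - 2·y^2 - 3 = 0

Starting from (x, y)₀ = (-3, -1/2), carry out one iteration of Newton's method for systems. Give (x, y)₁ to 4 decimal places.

(-2.6532, 0.1290)

At (-3, -1/2): F = (-27.0000, -9.5000).
Jacobian J = [[8·x·y - 2·x, 4·x^2 + 4·y - 1], [4·y^2 + 1, 8·x·y - 4·y]].
At the point, J = [[18.0000, 33.0000], [2.0000, 14.0000]] (det J = 186.0000).
Solving J·Δ = −F gives Δ = (0.3468, 0.6290).
Then the next iterate is (x, y)₁ = (-2.6532, 0.1290).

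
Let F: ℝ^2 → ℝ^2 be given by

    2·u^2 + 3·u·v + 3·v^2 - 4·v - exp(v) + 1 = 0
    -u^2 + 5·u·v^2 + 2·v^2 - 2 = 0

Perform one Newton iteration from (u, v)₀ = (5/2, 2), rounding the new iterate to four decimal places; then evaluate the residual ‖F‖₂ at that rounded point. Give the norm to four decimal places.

15.0389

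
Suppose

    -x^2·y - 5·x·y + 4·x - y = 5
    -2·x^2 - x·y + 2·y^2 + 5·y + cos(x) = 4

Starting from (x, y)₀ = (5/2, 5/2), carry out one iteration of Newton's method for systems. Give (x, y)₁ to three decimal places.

(1.491, 1.326)

At (5/2, 5/2): F = (-44.375, 1.44886).
Jacobian J = [[-2·x·y - 5·y + 4, -x^2 - 5·x - 1], [-4·x - y - sin(x), -x + 4·y + 5]].
At the point, J = [[-21.000, -19.750], [-13.09847, 12.500]] (det J = -521.19482).
Solving J·Δ = −F gives Δ = (-1.009, -1.174).
Then the next iterate is (x, y)₁ = (1.491, 1.326).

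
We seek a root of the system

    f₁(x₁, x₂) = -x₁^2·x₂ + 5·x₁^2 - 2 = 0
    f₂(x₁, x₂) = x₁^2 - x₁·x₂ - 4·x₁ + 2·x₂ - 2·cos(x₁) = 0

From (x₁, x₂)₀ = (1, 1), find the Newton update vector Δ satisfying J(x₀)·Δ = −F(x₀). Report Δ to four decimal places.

(0.1617, 3.2936)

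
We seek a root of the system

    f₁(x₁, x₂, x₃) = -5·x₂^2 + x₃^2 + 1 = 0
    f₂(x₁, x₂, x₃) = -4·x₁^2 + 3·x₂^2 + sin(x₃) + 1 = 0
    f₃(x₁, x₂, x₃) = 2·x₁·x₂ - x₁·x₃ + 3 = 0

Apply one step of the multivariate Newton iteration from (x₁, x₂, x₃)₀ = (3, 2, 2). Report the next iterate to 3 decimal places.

(1.801, 1.484, 3.168)

At (3, 2, 2): F = (-15.000, -22.09070, 9.000).
Jacobian J = [[0, -10·x₂, 2·x₃], [-8·x₁, 6·x₂, cos(x₃)], [2·x₂ - x₃, 2·x₁, -x₁]].
At the point, J = [[0.000, -20.000, 4.000], [-24.000, 12.000, -0.41615], [2.000, 6.000, -3.000]] (det J = 784.64587).
Solving J·Δ = −F gives Δ = (-1.199, -0.516, 1.168).
Then the next iterate is (x₁, x₂, x₃)₁ = (1.801, 1.484, 3.168).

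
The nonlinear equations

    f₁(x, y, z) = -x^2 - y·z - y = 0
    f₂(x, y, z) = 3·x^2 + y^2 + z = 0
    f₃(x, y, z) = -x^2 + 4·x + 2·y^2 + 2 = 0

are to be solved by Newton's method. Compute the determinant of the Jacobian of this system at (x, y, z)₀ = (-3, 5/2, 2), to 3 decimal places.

J = [[-2·x, -z - 1, -y], [6·x, 2·y, 1], [-2·x + 4, 4·y, 0]].
At the point, J = [[6.000, -3.000, -2.500], [-18.000, 5.000, 1.000], [10.000, 10.000, 0.000]].
det J = 485.000.

485.000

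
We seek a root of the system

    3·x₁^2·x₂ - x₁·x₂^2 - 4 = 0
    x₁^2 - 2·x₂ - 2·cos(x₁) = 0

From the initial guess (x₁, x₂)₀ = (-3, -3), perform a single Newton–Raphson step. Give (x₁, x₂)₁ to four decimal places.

(-4.1004, 8.9465)

At (-3, -3): F = (-58.0000, 16.979985).
Jacobian J = [[6·x₁·x₂ - x₂^2, 3·x₁^2 - 2·x₁·x₂], [2·x₁ + 2·sin(x₁), -2]].
At the point, J = [[45.0000, 9.0000], [-6.282240, -2.0000]] (det J = -33.459840).
Solving J·Δ = −F gives Δ = (-1.1004, 11.9465).
Then the next iterate is (x₁, x₂)₁ = (-4.1004, 8.9465).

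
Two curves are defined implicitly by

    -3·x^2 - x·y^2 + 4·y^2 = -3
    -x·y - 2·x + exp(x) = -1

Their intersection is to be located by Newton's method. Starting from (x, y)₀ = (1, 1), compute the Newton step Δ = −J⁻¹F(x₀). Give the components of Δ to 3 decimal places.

At (1, 1): F = (3.000, 0.71828).
Jacobian J = [[-6·x - y^2, -2·x·y + 8·y], [-y + exp(x) - 2, -x]].
At the point, J = [[-7.000, 6.000], [-0.28172, -1.000]] (det J = 8.69031).
Solving J·Δ = −F gives Δ = (0.841, 0.481).

(0.841, 0.481)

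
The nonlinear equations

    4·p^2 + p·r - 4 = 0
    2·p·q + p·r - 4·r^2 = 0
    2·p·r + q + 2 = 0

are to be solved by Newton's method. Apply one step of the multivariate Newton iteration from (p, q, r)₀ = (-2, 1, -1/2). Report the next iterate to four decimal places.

(-1.3363, 0.7611, 0.5243)

At (-2, 1, -1/2): F = (13.0000, -4.0000, 5.0000).
Jacobian J = [[8·p + r, 0, p], [2·q + r, 2·p, p - 8·r], [2·r, 1, 2·p]].
At the point, J = [[-16.5000, 0.0000, -2.0000], [1.5000, -4.0000, 2.0000], [-1.0000, 1.0000, -4.0000]] (det J = -226.0000).
Solving J·Δ = −F gives Δ = (0.6637, -0.2389, 1.0243).
Then the next iterate is (p, q, r)₁ = (-1.3363, 0.7611, 0.5243).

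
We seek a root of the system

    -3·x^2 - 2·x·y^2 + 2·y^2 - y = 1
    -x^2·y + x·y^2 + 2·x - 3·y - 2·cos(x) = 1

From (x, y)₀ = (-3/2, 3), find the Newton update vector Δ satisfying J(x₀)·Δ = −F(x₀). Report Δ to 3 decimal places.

At (-3/2, 3): F = (34.250, -33.39147).
Jacobian J = [[-6·x - 2·y^2, -4·x·y + 4·y - 1], [-2·x·y + y^2 + 2·sin(x) + 2, -x^2 + 2·x·y - 3]].
At the point, J = [[-9.000, 29.000], [18.00501, -14.250]] (det J = -393.89529).
Solving J·Δ = −F gives Δ = (1.219, -0.803).

(1.219, -0.803)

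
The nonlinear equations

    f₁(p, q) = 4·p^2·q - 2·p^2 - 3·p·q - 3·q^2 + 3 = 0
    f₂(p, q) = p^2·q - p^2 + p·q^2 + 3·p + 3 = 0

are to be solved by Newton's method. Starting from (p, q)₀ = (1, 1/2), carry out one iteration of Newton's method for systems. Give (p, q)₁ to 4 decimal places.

At (1, 1/2): F = (0.7500, 5.7500).
Jacobian J = [[8·p·q - 4·p - 3·q, 4·p^2 - 3·p - 6·q], [2·p·q - 2·p + q^2 + 3, p^2 + 2·p·q]].
At the point, J = [[-1.5000, -2.0000], [2.2500, 2.0000]] (det J = 1.5000).
Solving J·Δ = −F gives Δ = (-8.6667, 6.8750).
Then the next iterate is (p, q)₁ = (-7.6667, 7.3750).

(-7.6667, 7.3750)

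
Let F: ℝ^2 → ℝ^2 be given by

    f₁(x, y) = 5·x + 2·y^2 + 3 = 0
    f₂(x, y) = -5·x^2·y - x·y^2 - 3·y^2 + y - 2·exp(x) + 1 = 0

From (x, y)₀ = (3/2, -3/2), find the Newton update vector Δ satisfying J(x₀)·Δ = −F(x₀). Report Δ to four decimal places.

(-0.3867, 2.1778)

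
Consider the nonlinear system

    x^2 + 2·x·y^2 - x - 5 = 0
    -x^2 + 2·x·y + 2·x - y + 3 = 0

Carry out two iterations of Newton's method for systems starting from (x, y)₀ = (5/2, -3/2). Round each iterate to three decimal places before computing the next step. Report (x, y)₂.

(2.149, -0.803)

At (5/2, -3/2): F = (10.000, -4.250).
Jacobian J = [[2·x + 2·y^2 - 1, 4·x·y], [-2·x + 2·y + 2, 2·x - 1]].
At the point, J = [[8.500, -15.000], [-6.000, 4.000]] (det J = -56.000).
Solving J·Δ = −F gives Δ = (-0.424, 0.426).
Then the next iterate is (x, y)₁ = (2.076, -1.074).
Round to (2.076, -1.074) and repeat: F = (2.02301, -0.54302), J = [[5.45895, -8.91850], [-4.300, 3.152]].
Δ = (0.073, 0.271), so (x, y)₂ = (2.149, -0.803).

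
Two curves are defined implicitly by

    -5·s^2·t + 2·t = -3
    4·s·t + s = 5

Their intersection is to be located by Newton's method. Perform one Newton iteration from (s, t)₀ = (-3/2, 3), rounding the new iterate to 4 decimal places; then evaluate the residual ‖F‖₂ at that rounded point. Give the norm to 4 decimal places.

At (-3/2, 3): F = (-24.7500, -24.5000).
Jacobian J = [[-10·s·t, -5·s^2 + 2], [4·t + 1, 4·s]].
At the point, J = [[45.0000, -9.2500], [13.0000, -6.0000]] (det J = -149.7500).
Solving J·Δ = −F gives Δ = (-0.5217, -5.2137).
Then the next iterate is (s, t)₁ = (-2.0217, -2.2137).
Re-evaluating at (-2.0217, -2.2137): F = (43.812558, 10.880049), so ‖F‖₂ = 45.1433.

45.1433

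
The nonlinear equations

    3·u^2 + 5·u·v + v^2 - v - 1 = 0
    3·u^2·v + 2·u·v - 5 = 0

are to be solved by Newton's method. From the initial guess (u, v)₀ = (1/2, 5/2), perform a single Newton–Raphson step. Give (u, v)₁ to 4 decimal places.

(0.8903, 0.0693)

At (1/2, 5/2): F = (9.7500, -0.6250).
Jacobian J = [[6·u + 5·v, 5·u + 2·v - 1], [6·u·v + 2·v, 3·u^2 + 2·u]].
At the point, J = [[15.5000, 6.5000], [12.5000, 1.7500]] (det J = -54.1250).
Solving J·Δ = −F gives Δ = (0.3903, -2.4307).
Then the next iterate is (u, v)₁ = (0.8903, 0.0693).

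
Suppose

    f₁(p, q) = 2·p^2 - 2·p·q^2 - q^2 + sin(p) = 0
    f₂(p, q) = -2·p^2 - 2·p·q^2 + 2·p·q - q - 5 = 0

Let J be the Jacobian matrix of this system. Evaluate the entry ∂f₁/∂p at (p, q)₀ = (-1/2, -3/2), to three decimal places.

-5.622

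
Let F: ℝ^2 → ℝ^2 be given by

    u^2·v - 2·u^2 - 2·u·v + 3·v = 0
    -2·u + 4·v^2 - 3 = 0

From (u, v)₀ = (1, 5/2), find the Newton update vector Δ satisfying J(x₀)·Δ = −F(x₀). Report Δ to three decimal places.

(0.263, -0.974)

At (1, 5/2): F = (3.000, 20.000).
Jacobian J = [[2·u·v - 4·u - 2·v, u^2 - 2·u + 3], [-2, 8·v]].
At the point, J = [[-4.000, 2.000], [-2.000, 20.000]] (det J = -76.000).
Solving J·Δ = −F gives Δ = (0.263, -0.974).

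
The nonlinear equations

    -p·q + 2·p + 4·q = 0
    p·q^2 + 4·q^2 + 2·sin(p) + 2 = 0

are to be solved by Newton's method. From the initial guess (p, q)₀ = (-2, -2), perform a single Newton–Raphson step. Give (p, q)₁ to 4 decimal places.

At (-2, -2): F = (-16.0000, 8.181405).
Jacobian J = [[-q + 2, -p + 4], [q^2 + 2·cos(p), 2·p·q + 8·q]].
At the point, J = [[4.0000, 6.0000], [3.167706, -8.0000]] (det J = -51.006238).
Solving J·Δ = −F gives Δ = (1.5471, 1.6353).
Then the next iterate is (p, q)₁ = (-0.4529, -0.3647).

(-0.4529, -0.3647)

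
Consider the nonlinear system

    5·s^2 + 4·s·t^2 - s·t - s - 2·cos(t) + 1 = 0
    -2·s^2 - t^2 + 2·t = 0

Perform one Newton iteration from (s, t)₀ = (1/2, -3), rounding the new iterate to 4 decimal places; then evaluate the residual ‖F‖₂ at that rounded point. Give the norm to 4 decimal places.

At (1/2, -3): F = (23.229985, -15.5000).
Jacobian J = [[10·s + 4·t^2 - t - 1, 8·s·t - s + 2·sin(t)], [-4·s, -2·t + 2]].
At the point, J = [[43.0000, -12.782240], [-2.0000, 8.0000]] (det J = 318.435520).
Solving J·Δ = −F gives Δ = (0.0386, 1.9471).
Then the next iterate is (s, t)₁ = (0.5386, -1.0529).
Re-evaluating at (0.5386, -1.0529): F = (3.877199, -3.794578), so ‖F‖₂ = 5.4251.

5.4251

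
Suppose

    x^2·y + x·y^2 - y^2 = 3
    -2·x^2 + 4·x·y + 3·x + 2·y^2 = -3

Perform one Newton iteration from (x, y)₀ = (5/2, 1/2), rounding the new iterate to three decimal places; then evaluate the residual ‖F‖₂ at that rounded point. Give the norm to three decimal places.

0.382

At (5/2, 1/2): F = (0.500, 3.500).
Jacobian J = [[2·x·y + y^2, x^2 + 2·x·y - 2·y], [-4·x + 4·y + 3, 4·x + 4·y]].
At the point, J = [[2.750, 7.750], [-5.000, 12.000]] (det J = 71.750).
Solving J·Δ = −F gives Δ = (0.294, -0.169).
Then the next iterate is (x, y)₁ = (2.794, 0.331).
Re-evaluating at (2.794, 0.331): F = (-0.21952, -0.31249), so ‖F‖₂ = 0.382.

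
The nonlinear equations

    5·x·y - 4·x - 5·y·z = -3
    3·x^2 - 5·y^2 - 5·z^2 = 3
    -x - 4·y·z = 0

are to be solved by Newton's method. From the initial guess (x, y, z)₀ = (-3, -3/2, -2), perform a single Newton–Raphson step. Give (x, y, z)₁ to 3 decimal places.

At (-3, -3/2, -2): F = (22.500, -7.250, -9.000).
Jacobian J = [[5·y - 4, 5·x - 5·z, -5·y], [6·x, -10·y, -10·z], [-1, -4·z, -4·y]].
At the point, J = [[-11.500, -5.000, 7.500], [-18.000, 15.000, 20.000], [-1.000, 8.000, 6.000]] (det J = -602.500).
Solving J·Δ = −F gives Δ = (-0.523, 2.607, -2.063).
Then the next iterate is (x, y, z)₁ = (-3.523, 1.107, -4.063).

(-3.523, 1.107, -4.063)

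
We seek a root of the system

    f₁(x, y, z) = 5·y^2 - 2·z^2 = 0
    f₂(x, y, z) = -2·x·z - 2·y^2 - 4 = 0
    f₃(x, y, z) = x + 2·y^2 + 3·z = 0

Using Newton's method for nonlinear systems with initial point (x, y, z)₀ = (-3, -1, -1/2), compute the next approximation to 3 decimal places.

(-0.087, -0.424, 0.130)

At (-3, -1, -1/2): F = (4.500, -9.000, -2.500).
Jacobian J = [[0, 10·y, -4·z], [-2·z, -4·y, -2·x], [1, 4·y, 3]].
At the point, J = [[0.000, -10.000, 2.000], [1.000, 4.000, 6.000], [1.000, -4.000, 3.000]] (det J = -46.000).
Solving J·Δ = −F gives Δ = (2.913, 0.576, 0.630).
Then the next iterate is (x, y, z)₁ = (-0.087, -0.424, 0.130).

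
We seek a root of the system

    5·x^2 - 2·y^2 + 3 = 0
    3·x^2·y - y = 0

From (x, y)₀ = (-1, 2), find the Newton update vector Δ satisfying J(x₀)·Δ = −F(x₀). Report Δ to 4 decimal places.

At (-1, 2): F = (0.0000, 4.0000).
Jacobian J = [[10·x, -4·y], [6·x·y, 3·x^2 - 1]].
At the point, J = [[-10.0000, -8.0000], [-12.0000, 2.0000]] (det J = -116.0000).
Solving J·Δ = −F gives Δ = (0.2759, -0.3448).

(0.2759, -0.3448)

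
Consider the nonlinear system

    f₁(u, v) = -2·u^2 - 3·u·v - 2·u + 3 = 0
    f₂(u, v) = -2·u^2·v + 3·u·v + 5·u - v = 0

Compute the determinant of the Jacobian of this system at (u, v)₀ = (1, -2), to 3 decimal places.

21.000

J = [[-4·u - 3·v - 2, -3·u], [-4·u·v + 3·v + 5, -2·u^2 + 3·u - 1]].
At the point, J = [[0.000, -3.000], [7.000, 0.000]].
det J = 21.000.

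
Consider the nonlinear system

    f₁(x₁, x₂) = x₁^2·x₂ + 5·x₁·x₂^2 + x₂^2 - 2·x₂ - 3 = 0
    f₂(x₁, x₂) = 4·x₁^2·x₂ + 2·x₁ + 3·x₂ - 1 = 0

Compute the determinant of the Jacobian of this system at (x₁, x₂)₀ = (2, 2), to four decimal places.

-1032.0000

J = [[2·x₁·x₂ + 5·x₂^2, x₁^2 + 10·x₁·x₂ + 2·x₂ - 2], [8·x₁·x₂ + 2, 4·x₁^2 + 3]].
At the point, J = [[28.0000, 46.0000], [34.0000, 19.0000]].
det J = -1032.0000.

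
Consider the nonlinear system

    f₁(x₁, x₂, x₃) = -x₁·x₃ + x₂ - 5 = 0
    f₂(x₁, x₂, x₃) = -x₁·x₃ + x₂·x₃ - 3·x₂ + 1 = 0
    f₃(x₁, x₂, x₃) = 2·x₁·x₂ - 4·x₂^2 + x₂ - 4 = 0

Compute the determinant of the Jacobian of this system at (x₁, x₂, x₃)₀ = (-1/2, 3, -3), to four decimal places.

J = [[-x₃, 1, -x₁], [-x₃, x₃ - 3, -x₁ + x₂], [2·x₂, 2·x₁ - 8·x₂ + 1, 0]].
At the point, J = [[3.0000, 1.0000, 0.5000], [3.0000, -6.0000, 3.5000], [6.0000, -24.0000, 0.0000]].
det J = 255.0000.

255.0000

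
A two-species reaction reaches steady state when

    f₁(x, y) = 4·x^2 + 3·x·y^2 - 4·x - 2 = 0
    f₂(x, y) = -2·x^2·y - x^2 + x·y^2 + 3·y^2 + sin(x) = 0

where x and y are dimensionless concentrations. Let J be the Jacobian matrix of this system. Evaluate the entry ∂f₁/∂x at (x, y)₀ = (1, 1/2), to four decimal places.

∂f₁/∂x = 8·x + 3·y^2 - 4.
At (1, 1/2) this is 4.7500.

4.7500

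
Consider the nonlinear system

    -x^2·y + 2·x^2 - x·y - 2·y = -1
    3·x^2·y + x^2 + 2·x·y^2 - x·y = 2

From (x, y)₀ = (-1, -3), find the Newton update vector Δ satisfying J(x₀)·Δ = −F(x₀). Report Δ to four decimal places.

At (-1, -3): F = (9.0000, -31.0000).
Jacobian J = [[-2·x·y + 4·x - y, -x^2 - x - 2], [6·x·y + 2·x + 2·y^2 - y, 3·x^2 + 4·x·y - x]].
At the point, J = [[-7.0000, -2.0000], [37.0000, 16.0000]] (det J = -38.0000).
Solving J·Δ = −F gives Δ = (2.1579, -3.0526).

(2.1579, -3.0526)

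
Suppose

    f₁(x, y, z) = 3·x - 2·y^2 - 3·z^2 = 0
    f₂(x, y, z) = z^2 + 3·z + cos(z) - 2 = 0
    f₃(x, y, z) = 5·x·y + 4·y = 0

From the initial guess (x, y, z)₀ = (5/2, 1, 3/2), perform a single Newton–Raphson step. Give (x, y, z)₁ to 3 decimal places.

At (5/2, 1, 3/2): F = (-1.250, 4.82074, 16.500).
Jacobian J = [[3, -4·y, -6·z], [0, 0, 2·z - sin(z) + 3], [5·y, 5·x + 4, 0]].
At the point, J = [[3.000, -4.000, -9.000], [0.000, 0.000, 5.00251], [5.000, 16.500, 0.000]] (det J = -347.67410).
Solving J·Δ = −F gives Δ = (-2.712, -0.178, -0.964).
Then the next iterate is (x, y, z)₁ = (-0.212, 0.822, 0.536).

(-0.212, 0.822, 0.536)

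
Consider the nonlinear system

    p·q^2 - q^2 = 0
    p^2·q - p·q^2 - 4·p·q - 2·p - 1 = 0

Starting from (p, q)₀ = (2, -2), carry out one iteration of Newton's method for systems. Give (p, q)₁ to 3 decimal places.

At (2, -2): F = (4.000, -5.000).
Jacobian J = [[q^2, 2·p·q - 2·q], [2·p·q - q^2 - 4·q - 2, p^2 - 2·p·q - 4·p]].
At the point, J = [[4.000, -4.000], [-6.000, 4.000]] (det J = -8.000).
Solving J·Δ = −F gives Δ = (-0.500, 0.500).
Then the next iterate is (p, q)₁ = (1.500, -1.500).

(1.500, -1.500)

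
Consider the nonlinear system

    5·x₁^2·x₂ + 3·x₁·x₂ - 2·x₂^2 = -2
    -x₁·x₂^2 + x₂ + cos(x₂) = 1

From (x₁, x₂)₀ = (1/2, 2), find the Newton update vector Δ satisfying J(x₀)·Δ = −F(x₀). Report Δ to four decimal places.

(-0.1257, -0.4784)

At (1/2, 2): F = (-0.5000, -1.416147).
Jacobian J = [[10·x₁·x₂ + 3·x₂, 5·x₁^2 + 3·x₁ - 4·x₂], [-x₂^2, -2·x₁·x₂ - sin(x₂) + 1]].
At the point, J = [[16.0000, -5.2500], [-4.0000, -1.909297]] (det J = -51.548759).
Solving J·Δ = −F gives Δ = (-0.1257, -0.4784).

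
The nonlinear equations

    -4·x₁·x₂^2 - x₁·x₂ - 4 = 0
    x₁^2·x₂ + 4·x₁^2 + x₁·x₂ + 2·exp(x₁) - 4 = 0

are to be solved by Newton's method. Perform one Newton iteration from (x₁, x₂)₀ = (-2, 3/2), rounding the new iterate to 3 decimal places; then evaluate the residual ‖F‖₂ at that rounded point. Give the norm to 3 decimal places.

At (-2, 3/2): F = (17.000, 15.27067).
Jacobian J = [[-4·x₂^2 - x₂, -8·x₁·x₂ - x₁], [2·x₁·x₂ + 8·x₁ + x₂ + 2·exp(x₁), x₁^2 + x₁]].
At the point, J = [[-10.500, 26.000], [-20.22933, 2.000]] (det J = 504.96257).
Solving J·Δ = −F gives Δ = (0.719, -0.364).
Then the next iterate is (x₁, x₂)₁ = (-1.281, 1.136).
Re-evaluating at (-1.281, 1.136): F = (4.06772, 3.52828), so ‖F‖₂ = 5.385.

5.385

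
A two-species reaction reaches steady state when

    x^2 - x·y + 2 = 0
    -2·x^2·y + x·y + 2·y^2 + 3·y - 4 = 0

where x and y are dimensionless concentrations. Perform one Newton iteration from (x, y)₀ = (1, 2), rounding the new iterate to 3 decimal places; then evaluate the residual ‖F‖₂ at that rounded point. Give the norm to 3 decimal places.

At (1, 2): F = (1.000, 8.000).
Jacobian J = [[2·x - y, -x], [-4·x·y + y, -2·x^2 + x + 4·y + 3]].
At the point, J = [[0.000, -1.000], [-6.000, 10.000]] (det J = -6.000).
Solving J·Δ = −F gives Δ = (3.000, 1.000).
Then the next iterate is (x, y)₁ = (4.000, 3.000).
Re-evaluating at (4.000, 3.000): F = (6.000, -61.000), so ‖F‖₂ = 61.294.

61.294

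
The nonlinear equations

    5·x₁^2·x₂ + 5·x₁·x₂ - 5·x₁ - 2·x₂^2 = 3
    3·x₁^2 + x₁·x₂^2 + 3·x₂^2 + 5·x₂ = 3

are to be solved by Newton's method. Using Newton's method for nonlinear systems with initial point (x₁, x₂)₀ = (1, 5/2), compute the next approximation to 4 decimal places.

At (1, 5/2): F = (4.5000, 37.5000).
Jacobian J = [[10·x₁·x₂ + 5·x₂ - 5, 5·x₁^2 + 5·x₁ - 4·x₂], [6·x₁ + x₂^2, 2·x₁·x₂ + 6·x₂ + 5]].
At the point, J = [[32.5000, 0.0000], [12.2500, 25.0000]] (det J = 812.5000).
Solving J·Δ = −F gives Δ = (-0.1385, -1.4322).
Then the next iterate is (x₁, x₂)₁ = (0.8615, 1.0678).

(0.8615, 1.0678)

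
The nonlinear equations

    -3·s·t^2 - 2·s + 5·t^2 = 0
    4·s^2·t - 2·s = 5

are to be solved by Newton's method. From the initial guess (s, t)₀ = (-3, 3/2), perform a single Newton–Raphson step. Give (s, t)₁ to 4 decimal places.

At (-3, 3/2): F = (37.5000, 55.0000).
Jacobian J = [[-3·t^2 - 2, -6·s·t + 10·t], [8·s·t - 2, 4·s^2]].
At the point, J = [[-8.7500, 42.0000], [-38.0000, 36.0000]] (det J = 1281.0000).
Solving J·Δ = −F gives Δ = (0.7494, -0.7367).
Then the next iterate is (s, t)₁ = (-2.2506, 0.7633).

(-2.2506, 0.7633)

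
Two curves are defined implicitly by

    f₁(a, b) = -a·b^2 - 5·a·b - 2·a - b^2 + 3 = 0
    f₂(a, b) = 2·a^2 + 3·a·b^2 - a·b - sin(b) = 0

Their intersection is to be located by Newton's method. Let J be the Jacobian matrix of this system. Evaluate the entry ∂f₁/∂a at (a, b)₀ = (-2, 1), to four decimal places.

∂f₁/∂a = -b^2 - 5·b - 2.
At (-2, 1) this is -8.0000.

-8.0000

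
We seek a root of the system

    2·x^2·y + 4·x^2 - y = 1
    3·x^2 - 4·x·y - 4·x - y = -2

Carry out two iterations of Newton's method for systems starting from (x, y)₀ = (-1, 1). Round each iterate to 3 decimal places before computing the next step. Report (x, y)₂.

At (-1, 1): F = (4.000, 12.000).
Jacobian J = [[4·x·y + 8·x, 2·x^2 - 1], [6·x - 4·y - 4, -4·x - 1]].
At the point, J = [[-12.000, 1.000], [-14.000, 3.000]] (det J = -22.000).
Solving J·Δ = −F gives Δ = (0.000, -4.000).
Then the next iterate is (x, y)₁ = (-1.000, -3.000).
Round to (-1.000, -3.000) and repeat: F = (0.000, 0.000), J = [[4.000, 1.000], [2.000, 3.000]].
Δ = (0.000, 0.000), so (x, y)₂ = (-1.000, -3.000).

(-1.000, -3.000)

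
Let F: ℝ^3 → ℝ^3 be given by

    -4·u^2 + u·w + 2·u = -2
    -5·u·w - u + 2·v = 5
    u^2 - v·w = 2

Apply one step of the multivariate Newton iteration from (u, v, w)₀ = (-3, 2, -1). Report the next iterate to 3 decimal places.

(-1.478, 2.832, -0.650)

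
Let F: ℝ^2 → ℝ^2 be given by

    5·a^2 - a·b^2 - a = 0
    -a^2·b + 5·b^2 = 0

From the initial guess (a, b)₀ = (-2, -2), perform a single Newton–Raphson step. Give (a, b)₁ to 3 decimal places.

(-1.075, -1.142)

At (-2, -2): F = (30.000, 28.000).
Jacobian J = [[10·a - b^2 - 1, -2·a·b], [-2·a·b, -a^2 + 10·b]].
At the point, J = [[-25.000, -8.000], [-8.000, -24.000]] (det J = 536.000).
Solving J·Δ = −F gives Δ = (0.925, 0.858).
Then the next iterate is (a, b)₁ = (-1.075, -1.142).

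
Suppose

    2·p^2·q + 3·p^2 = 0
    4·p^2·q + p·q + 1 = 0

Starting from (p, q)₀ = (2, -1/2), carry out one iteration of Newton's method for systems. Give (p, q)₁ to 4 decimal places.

(1.0189, -0.5189)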